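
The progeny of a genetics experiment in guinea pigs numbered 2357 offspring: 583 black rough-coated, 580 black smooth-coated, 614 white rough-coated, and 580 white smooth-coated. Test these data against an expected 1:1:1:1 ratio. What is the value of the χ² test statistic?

Total ratio parts = 4. Expected numbers out of 2357:
  black rough-coated: 2357 × 1/4 = 589.25
  black smooth-coated: 2357 × 1/4 = 589.25
  white rough-coated: 2357 × 1/4 = 589.25
  white smooth-coated: 2357 × 1/4 = 589.25
χ² = Σ (O − E)² / E
  black rough-coated: (583 − 589.25)² / 589.25 = 0.0663
  black smooth-coated: (580 − 589.25)² / 589.25 = 0.1452
  white rough-coated: (614 − 589.25)² / 589.25 = 1.0396
  white smooth-coated: (580 − 589.25)² / 589.25 = 0.1452
χ² = 0.0663 + 0.1452 + 1.0396 + 0.1452 = 1.3963 ≈ 1.396

1.396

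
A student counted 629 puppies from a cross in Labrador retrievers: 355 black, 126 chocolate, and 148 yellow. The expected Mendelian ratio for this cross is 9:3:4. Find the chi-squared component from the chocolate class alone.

0.551

Under the 9:3:4 hypothesis (Σ ratio = 16, N = 629):
  black: 629 × 9/16 = 353.8125
  chocolate: 629 × 3/16 = 117.9375
  yellow: 629 × 4/16 = 157.25
Contribution of chocolate: (126 − 117.9375)² / 117.9375 = 0.5512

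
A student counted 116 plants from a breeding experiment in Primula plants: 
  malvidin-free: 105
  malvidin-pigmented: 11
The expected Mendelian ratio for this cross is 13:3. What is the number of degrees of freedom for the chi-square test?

1

A goodness-of-fit test with 2 phenotype classes has df = 2 − 1 = 1.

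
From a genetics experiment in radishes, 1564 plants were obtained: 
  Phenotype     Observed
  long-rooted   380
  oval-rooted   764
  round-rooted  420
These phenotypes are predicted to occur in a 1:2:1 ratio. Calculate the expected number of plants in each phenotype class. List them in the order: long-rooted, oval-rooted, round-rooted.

Under the 1:2:1 hypothesis (Σ ratio = 4, N = 1564):
  long-rooted: 1564 × 1/4 = 391
  oval-rooted: 1564 × 2/4 = 782
  round-rooted: 1564 × 1/4 = 391

391, 782, 391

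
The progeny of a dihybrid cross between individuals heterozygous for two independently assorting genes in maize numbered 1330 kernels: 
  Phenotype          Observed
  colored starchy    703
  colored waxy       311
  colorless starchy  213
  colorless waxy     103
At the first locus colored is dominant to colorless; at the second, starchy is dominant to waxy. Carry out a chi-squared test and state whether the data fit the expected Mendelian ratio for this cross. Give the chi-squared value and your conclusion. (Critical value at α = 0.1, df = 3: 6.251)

A dihybrid F₂ with independent assortment and complete dominance at both loci gives a 9:3:3:1 phenotypic ratio.
The 9:3:3:1 ratio has 16 parts, so with N = 1330 the expected counts are:
  colored starchy: 1330 × 9/16 = 748.125
  colored waxy: 1330 × 3/16 = 249.375
  colorless starchy: 1330 × 3/16 = 249.375
  colorless waxy: 1330 × 1/16 = 83.125
χ² = Σ (O − E)² / E
  colored starchy: (703 − 748.125)² / 748.125 = 2.7218
  colored waxy: (311 − 249.375)² / 249.375 = 15.2286
  colorless starchy: (213 − 249.375)² / 249.375 = 5.3058
  colorless waxy: (103 − 83.125)² / 83.125 = 4.7521
χ² = 2.7218 + 15.2286 + 5.3058 + 4.7521 = 28.0083 ≈ 28.008
Degrees of freedom = 4 − 1 = 3; critical value at α = 0.1 is 6.251.
Since 28.008 > 6.251, we reject the null hypothesis — the data do not fit the 9:3:3:1 ratio.

28.008; not consistent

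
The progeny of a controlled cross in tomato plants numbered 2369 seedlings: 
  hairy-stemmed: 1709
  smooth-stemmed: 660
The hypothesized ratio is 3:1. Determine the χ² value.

Under the 3:1 hypothesis (Σ ratio = 4, N = 2369):
  hairy-stemmed: 2369 × 3/4 = 1776.75
  smooth-stemmed: 2369 × 1/4 = 592.25
χ² = Σ (O − E)² / E
  hairy-stemmed: (1709 − 1776.75)² / 1776.75 = 2.5834
  smooth-stemmed: (660 − 592.25)² / 592.25 = 7.7502
χ² = 2.5834 + 7.7502 = 10.3336 ≈ 10.334

10.334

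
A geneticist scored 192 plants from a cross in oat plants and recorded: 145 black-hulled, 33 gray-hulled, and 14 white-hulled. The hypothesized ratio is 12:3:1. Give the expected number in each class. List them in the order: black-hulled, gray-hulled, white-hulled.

144, 36, 12

Under the 12:3:1 hypothesis (Σ ratio = 16, N = 192):
  black-hulled: 192 × 12/16 = 144
  gray-hulled: 192 × 3/16 = 36
  white-hulled: 192 × 1/16 = 12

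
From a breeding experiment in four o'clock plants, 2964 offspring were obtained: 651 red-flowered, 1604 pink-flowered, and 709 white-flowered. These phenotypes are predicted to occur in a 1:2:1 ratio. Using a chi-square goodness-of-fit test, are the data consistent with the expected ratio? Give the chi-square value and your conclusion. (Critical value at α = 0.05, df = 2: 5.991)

Expected counts for N = 2964 under a 1:2:1 ratio (total parts = 4):
  red-flowered: 2964 × 1/4 = 741
  pink-flowered: 2964 × 2/4 = 1482
  white-flowered: 2964 × 1/4 = 741
χ² = Σ (O − E)² / E
  red-flowered: (651 − 741)² / 741 = 10.9312
  pink-flowered: (1604 − 1482)² / 1482 = 10.0432
  white-flowered: (709 − 741)² / 741 = 1.3819
χ² = 10.9312 + 10.0432 + 1.3819 = 22.3563 ≈ 22.356
Degrees of freedom = 3 − 1 = 2; critical value at α = 0.05 is 5.991.
Since 22.356 > 5.991, we reject the null hypothesis — the data do not fit the 1:2:1 ratio.

22.356; not consistent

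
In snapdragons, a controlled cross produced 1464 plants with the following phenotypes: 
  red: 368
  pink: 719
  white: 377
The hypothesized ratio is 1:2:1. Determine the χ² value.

Expected counts for N = 1464 under a 1:2:1 ratio (total parts = 4):
  red: 1464 × 1/4 = 366
  pink: 1464 × 2/4 = 732
  white: 1464 × 1/4 = 366
χ² = Σ (O − E)² / E
  red: (368 − 366)² / 366 = 0.0109
  pink: (719 − 732)² / 732 = 0.2309
  white: (377 − 366)² / 366 = 0.3306
χ² = 0.0109 + 0.2309 + 0.3306 = 0.5724 ≈ 0.572

0.572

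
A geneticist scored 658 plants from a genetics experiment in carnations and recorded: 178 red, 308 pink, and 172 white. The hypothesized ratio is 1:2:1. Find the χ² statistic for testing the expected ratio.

Expected counts for N = 658 under a 1:2:1 ratio (total parts = 4):
  red: 658 × 1/4 = 164.5
  pink: 658 × 2/4 = 329
  white: 658 × 1/4 = 164.5
χ² = Σ (O − E)² / E
  red: (178 − 164.5)² / 164.5 = 1.1079
  pink: (308 − 329)² / 329 = 1.3404
  white: (172 − 164.5)² / 164.5 = 0.3419
χ² = 1.1079 + 1.3404 + 0.3419 = 2.7902 ≈ 2.790

2.790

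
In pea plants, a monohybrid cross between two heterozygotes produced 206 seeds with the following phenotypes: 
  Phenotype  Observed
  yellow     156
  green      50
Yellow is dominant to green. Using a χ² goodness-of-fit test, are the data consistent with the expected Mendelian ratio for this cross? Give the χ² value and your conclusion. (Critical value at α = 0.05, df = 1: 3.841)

0.058; consistent

For a monohybrid cross between heterozygotes with complete dominance, the expected phenotypic ratio is 3:1.
Under the 3:1 hypothesis (Σ ratio = 4, N = 206):
  yellow: 206 × 3/4 = 154.5
  green: 206 × 1/4 = 51.5
χ² = Σ (O − E)² / E
  yellow: (156 − 154.5)² / 154.5 = 0.0146
  green: (50 − 51.5)² / 51.5 = 0.0437
χ² = 0.0146 + 0.0437 = 0.0583 ≈ 0.058
Degrees of freedom = 2 − 1 = 1; critical value at α = 0.05 is 3.841.
Since 0.058 < 3.841, we fail to reject the null hypothesis — the data are consistent with the 3:1 ratio.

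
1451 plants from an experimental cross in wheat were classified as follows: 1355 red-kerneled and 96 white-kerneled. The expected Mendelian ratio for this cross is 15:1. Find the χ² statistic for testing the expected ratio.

Total ratio parts = 16. Expected numbers out of 1451:
  red-kerneled: 1451 × 15/16 = 1360.3125
  white-kerneled: 1451 × 1/16 = 90.6875
χ² = Σ (O − E)² / E
  red-kerneled: (1355 − 1360.3125)² / 1360.3125 = 0.0207
  white-kerneled: (96 − 90.6875)² / 90.6875 = 0.3112
χ² = 0.0207 + 0.3112 = 0.3319 ≈ 0.332

0.332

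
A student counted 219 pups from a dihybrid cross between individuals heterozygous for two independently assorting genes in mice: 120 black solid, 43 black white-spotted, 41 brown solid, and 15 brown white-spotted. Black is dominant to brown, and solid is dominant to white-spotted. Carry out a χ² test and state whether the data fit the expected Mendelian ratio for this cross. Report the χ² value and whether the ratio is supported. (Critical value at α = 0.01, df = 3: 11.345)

0.300; consistent

A dihybrid F₂ with independent assortment and complete dominance at both loci gives a 9:3:3:1 phenotypic ratio.
The 9:3:3:1 ratio has 16 parts, so with N = 219 the expected counts are:
  black solid: 219 × 9/16 = 123.1875
  black white-spotted: 219 × 3/16 = 41.0625
  brown solid: 219 × 3/16 = 41.0625
  brown white-spotted: 219 × 1/16 = 13.6875
χ² = Σ (O − E)² / E
  black solid: (120 − 123.1875)² / 123.1875 = 0.0825
  black white-spotted: (43 − 41.0625)² / 41.0625 = 0.0914
  brown solid: (41 − 41.0625)² / 41.0625 = 0.0001
  brown white-spotted: (15 − 13.6875)² / 13.6875 = 0.1259
χ² = 0.0825 + 0.0914 + 0.0001 + 0.1259 = 0.2999 ≈ 0.300
Degrees of freedom = 4 − 1 = 3; critical value at α = 0.01 is 11.345.
Since 0.300 < 11.345, we fail to reject the null hypothesis — the data are consistent with the 9:3:3:1 ratio.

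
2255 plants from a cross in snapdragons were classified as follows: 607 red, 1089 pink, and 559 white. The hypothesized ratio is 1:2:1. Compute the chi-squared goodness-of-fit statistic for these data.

The 1:2:1 ratio has 4 parts, so with N = 2255 the expected counts are:
  red: 2255 × 1/4 = 563.75
  pink: 2255 × 2/4 = 1127.5
  white: 2255 × 1/4 = 563.75
χ² = Σ (O − E)² / E
  red: (607 − 563.75)² / 563.75 = 3.3181
  pink: (1089 − 1127.5)² / 1127.5 = 1.3146
  white: (559 − 563.75)² / 563.75 = 0.0400
χ² = 3.3181 + 1.3146 + 0.0400 = 4.6727 ≈ 4.673

4.673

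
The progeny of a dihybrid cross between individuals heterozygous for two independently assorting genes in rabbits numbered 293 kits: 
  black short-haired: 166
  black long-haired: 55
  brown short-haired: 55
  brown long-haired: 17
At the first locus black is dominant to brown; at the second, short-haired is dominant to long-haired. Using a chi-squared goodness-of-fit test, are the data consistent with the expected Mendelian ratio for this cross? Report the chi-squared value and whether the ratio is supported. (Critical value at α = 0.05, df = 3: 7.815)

0.103; consistent

A dihybrid F₂ with independent assortment and complete dominance at both loci gives a 9:3:3:1 phenotypic ratio.
Expected counts for N = 293 under a 9:3:3:1 ratio (total parts = 16):
  black short-haired: 293 × 9/16 = 164.8125
  black long-haired: 293 × 3/16 = 54.9375
  brown short-haired: 293 × 3/16 = 54.9375
  brown long-haired: 293 × 1/16 = 18.3125
χ² = Σ (O − E)² / E
  black short-haired: (166 − 164.8125)² / 164.8125 = 0.0086
  black long-haired: (55 − 54.9375)² / 54.9375 = 0.0001
  brown short-haired: (55 − 54.9375)² / 54.9375 = 0.0001
  brown long-haired: (17 − 18.3125)² / 18.3125 = 0.0941
χ² = 0.0086 + 0.0001 + 0.0001 + 0.0941 = 0.1029 ≈ 0.103
Degrees of freedom = 4 − 1 = 3; critical value at α = 0.05 is 7.815.
Since 0.103 < 7.815, we fail to reject the null hypothesis — the data are consistent with the 9:3:3:1 ratio.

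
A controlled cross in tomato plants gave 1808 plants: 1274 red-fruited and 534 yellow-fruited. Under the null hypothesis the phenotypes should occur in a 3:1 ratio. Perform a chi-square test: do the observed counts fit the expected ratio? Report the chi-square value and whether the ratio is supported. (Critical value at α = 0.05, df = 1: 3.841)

19.835; not consistent

Total ratio parts = 4. Expected numbers out of 1808:
  red-fruited: 1808 × 3/4 = 1356
  yellow-fruited: 1808 × 1/4 = 452
χ² = Σ (O − E)² / E
  red-fruited: (1274 − 1356)² / 1356 = 4.9587
  yellow-fruited: (534 − 452)² / 452 = 14.8761
χ² = 4.9587 + 14.8761 = 19.8348 ≈ 19.835
Degrees of freedom = 2 − 1 = 1; critical value at α = 0.05 is 3.841.
Since 19.835 > 3.841, we reject the null hypothesis — the data do not fit the 3:1 ratio.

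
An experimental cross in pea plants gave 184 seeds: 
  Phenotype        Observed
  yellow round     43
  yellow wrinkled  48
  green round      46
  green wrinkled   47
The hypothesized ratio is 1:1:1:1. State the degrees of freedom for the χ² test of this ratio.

A goodness-of-fit test with 4 phenotype classes has df = 4 − 1 = 3.

3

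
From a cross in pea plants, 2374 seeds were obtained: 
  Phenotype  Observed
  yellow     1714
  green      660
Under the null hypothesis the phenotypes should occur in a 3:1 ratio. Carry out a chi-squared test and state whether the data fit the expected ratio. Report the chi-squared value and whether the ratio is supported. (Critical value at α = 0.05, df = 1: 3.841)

Under the 3:1 hypothesis (Σ ratio = 4, N = 2374):
  yellow: 2374 × 3/4 = 1780.5
  green: 2374 × 1/4 = 593.5
χ² = Σ (O − E)² / E
  yellow: (1714 − 1780.5)² / 1780.5 = 2.4837
  green: (660 − 593.5)² / 593.5 = 7.4511
χ² = 2.4837 + 7.4511 = 9.9348 ≈ 9.935
Degrees of freedom = 2 − 1 = 1; critical value at α = 0.05 is 3.841.
Since 9.935 > 3.841, we reject the null hypothesis — the data do not fit the 3:1 ratio.

9.935; not consistent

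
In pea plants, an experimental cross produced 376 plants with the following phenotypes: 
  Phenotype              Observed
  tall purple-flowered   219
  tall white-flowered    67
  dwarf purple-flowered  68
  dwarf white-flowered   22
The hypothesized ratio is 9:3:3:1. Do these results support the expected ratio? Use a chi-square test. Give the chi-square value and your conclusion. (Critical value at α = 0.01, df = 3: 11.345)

Total ratio parts = 16. Expected numbers out of 376:
  tall purple-flowered: 376 × 9/16 = 211.5
  tall white-flowered: 376 × 3/16 = 70.5
  dwarf purple-flowered: 376 × 3/16 = 70.5
  dwarf white-flowered: 376 × 1/16 = 23.5
χ² = Σ (O − E)² / E
  tall purple-flowered: (219 − 211.5)² / 211.5 = 0.2660
  tall white-flowered: (67 − 70.5)² / 70.5 = 0.1738
  dwarf purple-flowered: (68 − 70.5)² / 70.5 = 0.0887
  dwarf white-flowered: (22 − 23.5)² / 23.5 = 0.0957
χ² = 0.2660 + 0.1738 + 0.0887 + 0.0957 = 0.6242 ≈ 0.624
Degrees of freedom = 4 − 1 = 3; critical value at α = 0.01 is 11.345.
Since 0.624 < 11.345, we fail to reject the null hypothesis — the data are consistent with the 9:3:3:1 ratio.

0.624; consistent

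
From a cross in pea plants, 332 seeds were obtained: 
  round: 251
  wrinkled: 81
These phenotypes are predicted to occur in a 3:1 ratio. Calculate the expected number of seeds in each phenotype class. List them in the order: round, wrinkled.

The 3:1 ratio has 4 parts, so with N = 332 the expected counts are:
  round: 332 × 3/4 = 249
  wrinkled: 332 × 1/4 = 83

249, 83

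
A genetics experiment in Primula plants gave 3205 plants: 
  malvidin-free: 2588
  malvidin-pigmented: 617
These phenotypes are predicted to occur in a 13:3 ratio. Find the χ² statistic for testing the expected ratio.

Expected counts for N = 3205 under a 13:3 ratio (total parts = 16):
  malvidin-free: 3205 × 13/16 = 2604.0625
  malvidin-pigmented: 3205 × 3/16 = 600.9375
χ² = Σ (O − E)² / E
  malvidin-free: (2588 − 2604.0625)² / 2604.0625 = 0.0991
  malvidin-pigmented: (617 − 600.9375)² / 600.9375 = 0.4293
χ² = 0.0991 + 0.4293 = 0.5284 ≈ 0.528

0.528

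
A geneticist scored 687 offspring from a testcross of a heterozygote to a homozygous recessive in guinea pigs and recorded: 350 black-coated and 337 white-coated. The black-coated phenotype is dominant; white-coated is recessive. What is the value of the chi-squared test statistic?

0.246

A testcross of a heterozygote (Aa × aa) gives a 1:1 phenotypic ratio.
Under the 1:1 hypothesis (Σ ratio = 2, N = 687):
  black-coated: 687 × 1/2 = 343.5
  white-coated: 687 × 1/2 = 343.5
χ² = Σ (O − E)² / E
  black-coated: (350 − 343.5)² / 343.5 = 0.1230
  white-coated: (337 − 343.5)² / 343.5 = 0.1230
χ² = 0.1230 + 0.1230 = 0.246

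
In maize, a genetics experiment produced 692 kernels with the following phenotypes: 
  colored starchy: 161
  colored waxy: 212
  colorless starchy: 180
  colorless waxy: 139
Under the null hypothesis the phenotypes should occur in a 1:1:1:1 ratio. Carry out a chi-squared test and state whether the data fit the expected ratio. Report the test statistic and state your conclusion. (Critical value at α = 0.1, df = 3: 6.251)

16.590; not consistent

Under the 1:1:1:1 hypothesis (Σ ratio = 4, N = 692):
  colored starchy: 692 × 1/4 = 173
  colored waxy: 692 × 1/4 = 173
  colorless starchy: 692 × 1/4 = 173
  colorless waxy: 692 × 1/4 = 173
χ² = Σ (O − E)² / E
  colored starchy: (161 − 173)² / 173 = 0.8324
  colored waxy: (212 − 173)² / 173 = 8.7919
  colorless starchy: (180 − 173)² / 173 = 0.2832
  colorless waxy: (139 − 173)² / 173 = 6.6821
χ² = 0.8324 + 8.7919 + 0.2832 + 6.6821 = 16.5896 ≈ 16.590
Degrees of freedom = 4 − 1 = 3; critical value at α = 0.1 is 6.251.
Since 16.590 > 6.251, we reject the null hypothesis — the data do not fit the 1:1:1:1 ratio.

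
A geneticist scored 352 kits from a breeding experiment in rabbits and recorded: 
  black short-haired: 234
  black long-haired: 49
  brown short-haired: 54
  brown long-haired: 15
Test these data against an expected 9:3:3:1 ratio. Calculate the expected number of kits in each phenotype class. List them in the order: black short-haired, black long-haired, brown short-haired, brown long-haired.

Total ratio parts = 16. Expected numbers out of 352:
  black short-haired: 352 × 9/16 = 198
  black long-haired: 352 × 3/16 = 66
  brown short-haired: 352 × 3/16 = 66
  brown long-haired: 352 × 1/16 = 22

198, 66, 66, 22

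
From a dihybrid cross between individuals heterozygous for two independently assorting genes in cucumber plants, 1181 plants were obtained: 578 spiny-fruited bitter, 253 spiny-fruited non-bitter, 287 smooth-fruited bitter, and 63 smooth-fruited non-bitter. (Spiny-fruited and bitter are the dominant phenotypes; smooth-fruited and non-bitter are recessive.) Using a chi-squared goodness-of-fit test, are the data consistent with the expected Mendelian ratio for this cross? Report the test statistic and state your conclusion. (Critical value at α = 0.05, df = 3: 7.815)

A dihybrid F₂ with independent assortment and complete dominance at both loci gives a 9:3:3:1 phenotypic ratio.
Total ratio parts = 16. Expected numbers out of 1181:
  spiny-fruited bitter: 1181 × 9/16 = 664.3125
  spiny-fruited non-bitter: 1181 × 3/16 = 221.4375
  smooth-fruited bitter: 1181 × 3/16 = 221.4375
  smooth-fruited non-bitter: 1181 × 1/16 = 73.8125
χ² = Σ (O − E)² / E
  spiny-fruited bitter: (578 − 664.3125)² / 664.3125 = 11.2144
  spiny-fruited non-bitter: (253 − 221.4375)² / 221.4375 = 4.4987
  smooth-fruited bitter: (287 − 221.4375)² / 221.4375 = 19.4115
  smooth-fruited non-bitter: (63 − 73.8125)² / 73.8125 = 1.5839
χ² = 11.2144 + 4.4987 + 19.4115 + 1.5839 = 36.7085 ≈ 36.709
Degrees of freedom = 4 − 1 = 3; critical value at α = 0.05 is 7.815.
Since 36.709 > 7.815, we reject the null hypothesis — the data do not fit the 9:3:3:1 ratio.

36.709; not consistent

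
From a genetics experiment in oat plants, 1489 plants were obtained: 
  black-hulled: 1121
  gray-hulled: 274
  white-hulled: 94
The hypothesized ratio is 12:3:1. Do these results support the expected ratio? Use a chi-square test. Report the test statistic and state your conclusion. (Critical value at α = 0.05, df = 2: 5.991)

Expected counts for N = 1489 under a 12:3:1 ratio (total parts = 16):
  black-hulled: 1489 × 12/16 = 1116.75
  gray-hulled: 1489 × 3/16 = 279.1875
  white-hulled: 1489 × 1/16 = 93.0625
χ² = Σ (O − E)² / E
  black-hulled: (1121 − 1116.75)² / 1116.75 = 0.0162
  gray-hulled: (274 − 279.1875)² / 279.1875 = 0.0964
  white-hulled: (94 − 93.0625)² / 93.0625 = 0.0094
χ² = 0.0162 + 0.0964 + 0.0094 = 0.122
Degrees of freedom = 3 − 1 = 2; critical value at α = 0.05 is 5.991.
Since 0.122 < 5.991, we fail to reject the null hypothesis — the data are consistent with the 12:3:1 ratio.

0.122; consistent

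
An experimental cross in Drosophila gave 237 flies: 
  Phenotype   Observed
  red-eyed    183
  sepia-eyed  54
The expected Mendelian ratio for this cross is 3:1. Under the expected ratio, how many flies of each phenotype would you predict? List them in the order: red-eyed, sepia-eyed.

Total ratio parts = 4. Expected numbers out of 237:
  red-eyed: 237 × 3/4 = 177.75
  sepia-eyed: 237 × 1/4 = 59.25

177.75, 59.25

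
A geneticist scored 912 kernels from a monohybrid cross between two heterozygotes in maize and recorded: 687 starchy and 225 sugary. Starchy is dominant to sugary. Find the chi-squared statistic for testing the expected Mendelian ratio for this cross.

For a monohybrid cross between heterozygotes with complete dominance, the expected phenotypic ratio is 3:1.
Expected counts for N = 912 under a 3:1 ratio (total parts = 4):
  starchy: 912 × 3/4 = 684
  sugary: 912 × 1/4 = 228
χ² = Σ (O − E)² / E
  starchy: (687 − 684)² / 684 = 0.0132
  sugary: (225 − 228)² / 228 = 0.0395
χ² = 0.0132 + 0.0395 = 0.0527 ≈ 0.053

0.053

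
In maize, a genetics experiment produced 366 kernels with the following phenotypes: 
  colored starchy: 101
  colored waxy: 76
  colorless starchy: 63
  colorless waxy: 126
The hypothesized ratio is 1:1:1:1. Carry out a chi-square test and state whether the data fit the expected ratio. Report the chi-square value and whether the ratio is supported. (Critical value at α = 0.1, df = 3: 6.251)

25.497; not consistent

Expected counts for N = 366 under a 1:1:1:1 ratio (total parts = 4):
  colored starchy: 366 × 1/4 = 91.5
  colored waxy: 366 × 1/4 = 91.5
  colorless starchy: 366 × 1/4 = 91.5
  colorless waxy: 366 × 1/4 = 91.5
χ² = Σ (O − E)² / E
  colored starchy: (101 − 91.5)² / 91.5 = 0.9863
  colored waxy: (76 − 91.5)² / 91.5 = 2.6257
  colorless starchy: (63 − 91.5)² / 91.5 = 8.8770
  colorless waxy: (126 − 91.5)² / 91.5 = 13.0082
χ² = 0.9863 + 2.6257 + 8.8770 + 13.0082 = 25.4972 ≈ 25.497
Degrees of freedom = 4 − 1 = 3; critical value at α = 0.1 is 6.251.
Since 25.497 > 6.251, we reject the null hypothesis — the data do not fit the 1:1:1:1 ratio.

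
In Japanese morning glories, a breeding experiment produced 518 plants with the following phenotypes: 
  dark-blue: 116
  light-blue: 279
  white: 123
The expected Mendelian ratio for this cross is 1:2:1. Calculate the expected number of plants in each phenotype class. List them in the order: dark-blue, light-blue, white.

129.5, 259, 129.5

Expected counts for N = 518 under a 1:2:1 ratio (total parts = 4):
  dark-blue: 518 × 1/4 = 129.5
  light-blue: 518 × 2/4 = 259
  white: 518 × 1/4 = 129.5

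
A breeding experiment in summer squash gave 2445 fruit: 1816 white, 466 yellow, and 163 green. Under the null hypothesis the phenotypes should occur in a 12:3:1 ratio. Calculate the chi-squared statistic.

0.976

Total ratio parts = 16. Expected numbers out of 2445:
  white: 2445 × 12/16 = 1833.75
  yellow: 2445 × 3/16 = 458.4375
  green: 2445 × 1/16 = 152.8125
χ² = Σ (O − E)² / E
  white: (1816 − 1833.75)² / 1833.75 = 0.1718
  yellow: (466 − 458.4375)² / 458.4375 = 0.1248
  green: (163 − 152.8125)² / 152.8125 = 0.6792
χ² = 0.1718 + 0.1248 + 0.6792 = 0.9758 ≈ 0.976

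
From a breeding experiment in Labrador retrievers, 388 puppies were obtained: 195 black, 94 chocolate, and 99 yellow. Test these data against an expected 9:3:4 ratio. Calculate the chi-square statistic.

8.725

The 9:3:4 ratio has 16 parts, so with N = 388 the expected counts are:
  black: 388 × 9/16 = 218.25
  chocolate: 388 × 3/16 = 72.75
  yellow: 388 × 4/16 = 97
χ² = Σ (O − E)² / E
  black: (195 − 218.25)² / 218.25 = 2.4768
  chocolate: (94 − 72.75)² / 72.75 = 6.2070
  yellow: (99 − 97)² / 97 = 0.0412
χ² = 2.4768 + 6.2070 + 0.0412 = 8.725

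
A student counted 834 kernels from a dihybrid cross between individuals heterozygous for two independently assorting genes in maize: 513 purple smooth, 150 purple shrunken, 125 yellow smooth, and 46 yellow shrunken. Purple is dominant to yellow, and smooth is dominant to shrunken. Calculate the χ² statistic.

A dihybrid F₂ with independent assortment and complete dominance at both loci gives a 9:3:3:1 phenotypic ratio.
Under the 9:3:3:1 hypothesis (Σ ratio = 16, N = 834):
  purple smooth: 834 × 9/16 = 469.125
  purple shrunken: 834 × 3/16 = 156.375
  yellow smooth: 834 × 3/16 = 156.375
  yellow shrunken: 834 × 1/16 = 52.125
χ² = Σ (O − E)² / E
  purple smooth: (513 − 469.125)² / 469.125 = 4.1034
  purple shrunken: (150 − 156.375)² / 156.375 = 0.2599
  yellow smooth: (125 − 156.375)² / 156.375 = 6.2951
  yellow shrunken: (46 − 52.125)² / 52.125 = 0.7197
χ² = 4.1034 + 0.2599 + 6.2951 + 0.7197 = 11.3781 ≈ 11.378

11.378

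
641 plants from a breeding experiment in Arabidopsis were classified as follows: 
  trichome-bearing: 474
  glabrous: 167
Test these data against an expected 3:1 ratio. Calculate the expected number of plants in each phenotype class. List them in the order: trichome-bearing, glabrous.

480.75, 160.25

Expected counts for N = 641 under a 3:1 ratio (total parts = 4):
  trichome-bearing: 641 × 3/4 = 480.75
  glabrous: 641 × 1/4 = 160.25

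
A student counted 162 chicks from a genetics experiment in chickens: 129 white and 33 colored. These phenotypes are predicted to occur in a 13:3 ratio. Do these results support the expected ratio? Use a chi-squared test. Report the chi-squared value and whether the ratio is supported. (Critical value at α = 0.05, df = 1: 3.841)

Total ratio parts = 16. Expected numbers out of 162:
  white: 162 × 13/16 = 131.625
  colored: 162 × 3/16 = 30.375
χ² = Σ (O − E)² / E
  white: (129 − 131.625)² / 131.625 = 0.0524
  colored: (33 − 30.375)² / 30.375 = 0.2269
χ² = 0.0524 + 0.2269 = 0.2793 ≈ 0.279
Degrees of freedom = 2 − 1 = 1; critical value at α = 0.05 is 3.841.
Since 0.279 < 3.841, we fail to reject the null hypothesis — the data are consistent with the 13:3 ratio.

0.279; consistent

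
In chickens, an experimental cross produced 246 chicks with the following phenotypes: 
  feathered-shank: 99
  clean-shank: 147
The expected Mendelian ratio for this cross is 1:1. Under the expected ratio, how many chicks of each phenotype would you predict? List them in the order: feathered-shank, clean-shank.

The 1:1 ratio has 2 parts, so with N = 246 the expected counts are:
  feathered-shank: 246 × 1/2 = 123
  clean-shank: 246 × 1/2 = 123

123, 123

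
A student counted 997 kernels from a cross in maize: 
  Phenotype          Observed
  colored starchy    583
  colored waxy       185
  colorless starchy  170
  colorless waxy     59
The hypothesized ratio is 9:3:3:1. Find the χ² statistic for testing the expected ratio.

2.609

Under the 9:3:3:1 hypothesis (Σ ratio = 16, N = 997):
  colored starchy: 997 × 9/16 = 560.8125
  colored waxy: 997 × 3/16 = 186.9375
  colorless starchy: 997 × 3/16 = 186.9375
  colorless waxy: 997 × 1/16 = 62.3125
χ² = Σ (O − E)² / E
  colored starchy: (583 − 560.8125)² / 560.8125 = 0.8778
  colored waxy: (185 − 186.9375)² / 186.9375 = 0.0201
  colorless starchy: (170 − 186.9375)² / 186.9375 = 1.5346
  colorless waxy: (59 − 62.3125)² / 62.3125 = 0.1761
χ² = 0.8778 + 0.0201 + 1.5346 + 0.1761 = 2.6086 ≈ 2.609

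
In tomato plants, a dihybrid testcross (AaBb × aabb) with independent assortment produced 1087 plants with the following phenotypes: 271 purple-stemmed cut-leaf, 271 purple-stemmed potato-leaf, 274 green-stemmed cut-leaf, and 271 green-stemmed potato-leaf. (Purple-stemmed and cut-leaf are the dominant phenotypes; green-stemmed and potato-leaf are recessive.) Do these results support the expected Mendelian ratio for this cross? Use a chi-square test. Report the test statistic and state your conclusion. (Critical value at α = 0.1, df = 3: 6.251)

A dihybrid testcross with independent assortment gives a 1:1:1:1 ratio.
Total ratio parts = 4. Expected numbers out of 1087:
  purple-stemmed cut-leaf: 1087 × 1/4 = 271.75
  purple-stemmed potato-leaf: 1087 × 1/4 = 271.75
  green-stemmed cut-leaf: 1087 × 1/4 = 271.75
  green-stemmed potato-leaf: 1087 × 1/4 = 271.75
χ² = Σ (O − E)² / E
  purple-stemmed cut-leaf: (271 − 271.75)² / 271.75 = 0.0021
  purple-stemmed potato-leaf: (271 − 271.75)² / 271.75 = 0.0021
  green-stemmed cut-leaf: (274 − 271.75)² / 271.75 = 0.0186
  green-stemmed potato-leaf: (271 − 271.75)² / 271.75 = 0.0021
χ² = 0.0021 + 0.0021 + 0.0186 + 0.0021 = 0.0249 ≈ 0.025
Degrees of freedom = 4 − 1 = 3; critical value at α = 0.1 is 6.251.
Since 0.025 < 6.251, we fail to reject the null hypothesis — the data are consistent with the 1:1:1:1 ratio.

0.025; consistent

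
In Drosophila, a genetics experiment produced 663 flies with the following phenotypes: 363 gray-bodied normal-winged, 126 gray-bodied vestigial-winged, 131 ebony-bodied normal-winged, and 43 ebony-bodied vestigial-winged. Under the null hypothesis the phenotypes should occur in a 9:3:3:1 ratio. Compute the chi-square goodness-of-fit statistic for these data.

Total ratio parts = 16. Expected numbers out of 663:
  gray-bodied normal-winged: 663 × 9/16 = 372.9375
  gray-bodied vestigial-winged: 663 × 3/16 = 124.3125
  ebony-bodied normal-winged: 663 × 3/16 = 124.3125
  ebony-bodied vestigial-winged: 663 × 1/16 = 41.4375
χ² = Σ (O − E)² / E
  gray-bodied normal-winged: (363 − 372.9375)² / 372.9375 = 0.2648
  gray-bodied vestigial-winged: (126 − 124.3125)² / 124.3125 = 0.0229
  ebony-bodied normal-winged: (131 − 124.3125)² / 124.3125 = 0.3598
  ebony-bodied vestigial-winged: (43 − 41.4375)² / 41.4375 = 0.0589
χ² = 0.2648 + 0.0229 + 0.3598 + 0.0589 = 0.7064 ≈ 0.706

0.706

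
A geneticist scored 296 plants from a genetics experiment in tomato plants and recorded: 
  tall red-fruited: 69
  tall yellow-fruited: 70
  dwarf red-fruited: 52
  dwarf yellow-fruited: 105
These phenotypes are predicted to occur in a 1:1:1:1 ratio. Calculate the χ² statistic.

Expected counts for N = 296 under a 1:1:1:1 ratio (total parts = 4):
  tall red-fruited: 296 × 1/4 = 74
  tall yellow-fruited: 296 × 1/4 = 74
  dwarf red-fruited: 296 × 1/4 = 74
  dwarf yellow-fruited: 296 × 1/4 = 74
χ² = Σ (O − E)² / E
  tall red-fruited: (69 − 74)² / 74 = 0.3378
  tall yellow-fruited: (70 − 74)² / 74 = 0.2162
  dwarf red-fruited: (52 − 74)² / 74 = 6.5405
  dwarf yellow-fruited: (105 − 74)² / 74 = 12.9865
χ² = 0.3378 + 0.2162 + 6.5405 + 12.9865 = 20.081

20.081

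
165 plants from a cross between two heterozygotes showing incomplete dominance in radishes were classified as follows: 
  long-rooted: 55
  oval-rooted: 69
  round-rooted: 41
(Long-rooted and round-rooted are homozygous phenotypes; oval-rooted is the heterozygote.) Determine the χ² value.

6.794

With incomplete dominance, a heterozygote × heterozygote cross gives a 1:2:1 phenotypic ratio.
Expected counts for N = 165 under a 1:2:1 ratio (total parts = 4):
  long-rooted: 165 × 1/4 = 41.25
  oval-rooted: 165 × 2/4 = 82.5
  round-rooted: 165 × 1/4 = 41.25
χ² = Σ (O − E)² / E
  long-rooted: (55 − 41.25)² / 41.25 = 4.5833
  oval-rooted: (69 − 82.5)² / 82.5 = 2.2091
  round-rooted: (41 − 41.25)² / 41.25 = 0.0015
χ² = 4.5833 + 2.2091 + 0.0015 = 6.7939 ≈ 6.794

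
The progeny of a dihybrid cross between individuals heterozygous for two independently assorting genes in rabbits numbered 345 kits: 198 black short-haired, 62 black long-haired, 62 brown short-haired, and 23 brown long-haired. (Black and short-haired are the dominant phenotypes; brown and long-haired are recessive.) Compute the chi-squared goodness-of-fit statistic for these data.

A dihybrid F₂ with independent assortment and complete dominance at both loci gives a 9:3:3:1 phenotypic ratio.
The 9:3:3:1 ratio has 16 parts, so with N = 345 the expected counts are:
  black short-haired: 345 × 9/16 = 194.0625
  black long-haired: 345 × 3/16 = 64.6875
  brown short-haired: 345 × 3/16 = 64.6875
  brown long-haired: 345 × 1/16 = 21.5625
χ² = Σ (O − E)² / E
  black short-haired: (198 − 194.0625)² / 194.0625 = 0.0799
  black long-haired: (62 − 64.6875)² / 64.6875 = 0.1117
  brown short-haired: (62 − 64.6875)² / 64.6875 = 0.1117
  brown long-haired: (23 − 21.5625)² / 21.5625 = 0.0958
χ² = 0.0799 + 0.1117 + 0.1117 + 0.0958 = 0.3991 ≈ 0.399

0.399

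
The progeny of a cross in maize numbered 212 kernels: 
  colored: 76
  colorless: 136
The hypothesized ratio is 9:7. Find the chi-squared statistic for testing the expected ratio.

35.854

Expected counts for N = 212 under a 9:7 ratio (total parts = 16):
  colored: 212 × 9/16 = 119.25
  colorless: 212 × 7/16 = 92.75
χ² = Σ (O − E)² / E
  colored: (76 − 119.25)² / 119.25 = 15.6861
  colorless: (136 − 92.75)² / 92.75 = 20.1678
χ² = 15.6861 + 20.1678 = 35.8539 ≈ 35.854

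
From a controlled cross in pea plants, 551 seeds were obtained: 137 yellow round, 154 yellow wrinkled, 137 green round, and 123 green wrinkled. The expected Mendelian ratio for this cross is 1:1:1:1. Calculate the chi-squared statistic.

3.505

Total ratio parts = 4. Expected numbers out of 551:
  yellow round: 551 × 1/4 = 137.75
  yellow wrinkled: 551 × 1/4 = 137.75
  green round: 551 × 1/4 = 137.75
  green wrinkled: 551 × 1/4 = 137.75
χ² = Σ (O − E)² / E
  yellow round: (137 − 137.75)² / 137.75 = 0.0041
  yellow wrinkled: (154 − 137.75)² / 137.75 = 1.9170
  green round: (137 − 137.75)² / 137.75 = 0.0041
  green wrinkled: (123 − 137.75)² / 137.75 = 1.5794
χ² = 0.0041 + 1.9170 + 0.0041 + 1.5794 = 3.5046 ≈ 3.505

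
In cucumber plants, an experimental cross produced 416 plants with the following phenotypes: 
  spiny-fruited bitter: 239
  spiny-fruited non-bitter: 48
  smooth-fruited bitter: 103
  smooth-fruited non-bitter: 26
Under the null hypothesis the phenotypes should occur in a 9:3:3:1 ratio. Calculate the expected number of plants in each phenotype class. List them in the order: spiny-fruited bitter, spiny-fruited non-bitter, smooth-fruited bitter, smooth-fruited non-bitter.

234, 78, 78, 26

Total ratio parts = 16. Expected numbers out of 416:
  spiny-fruited bitter: 416 × 9/16 = 234
  spiny-fruited non-bitter: 416 × 3/16 = 78
  smooth-fruited bitter: 416 × 3/16 = 78
  smooth-fruited non-bitter: 416 × 1/16 = 26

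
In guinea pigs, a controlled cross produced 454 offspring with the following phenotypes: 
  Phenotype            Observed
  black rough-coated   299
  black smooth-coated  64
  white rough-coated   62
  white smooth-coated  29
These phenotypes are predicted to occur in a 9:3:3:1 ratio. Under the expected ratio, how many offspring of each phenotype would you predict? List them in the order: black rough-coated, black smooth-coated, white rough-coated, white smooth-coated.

Expected counts for N = 454 under a 9:3:3:1 ratio (total parts = 16):
  black rough-coated: 454 × 9/16 = 255.375
  black smooth-coated: 454 × 3/16 = 85.125
  white rough-coated: 454 × 3/16 = 85.125
  white smooth-coated: 454 × 1/16 = 28.375

255.375, 85.125, 85.125, 28.375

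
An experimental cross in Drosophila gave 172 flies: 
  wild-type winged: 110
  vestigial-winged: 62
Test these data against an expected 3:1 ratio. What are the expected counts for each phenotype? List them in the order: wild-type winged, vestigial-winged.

The 3:1 ratio has 4 parts, so with N = 172 the expected counts are:
  wild-type winged: 172 × 3/4 = 129
  vestigial-winged: 172 × 1/4 = 43

129, 43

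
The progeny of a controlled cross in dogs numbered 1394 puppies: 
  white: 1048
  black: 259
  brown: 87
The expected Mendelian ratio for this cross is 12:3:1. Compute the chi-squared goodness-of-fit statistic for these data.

Under the 12:3:1 hypothesis (Σ ratio = 16, N = 1394):
  white: 1394 × 12/16 = 1045.5
  black: 1394 × 3/16 = 261.375
  brown: 1394 × 1/16 = 87.125
χ² = Σ (O − E)² / E
  white: (1048 − 1045.5)² / 1045.5 = 0.0060
  black: (259 − 261.375)² / 261.375 = 0.0216
  brown: (87 − 87.125)² / 87.125 = 0.0002
χ² = 0.0060 + 0.0216 + 0.0002 = 0.0278 ≈ 0.028

0.028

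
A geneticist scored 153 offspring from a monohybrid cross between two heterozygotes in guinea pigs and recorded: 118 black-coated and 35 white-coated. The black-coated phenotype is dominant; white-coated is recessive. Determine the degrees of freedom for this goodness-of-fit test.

1

For a monohybrid cross between heterozygotes with complete dominance, the expected phenotypic ratio is 3:1.
A goodness-of-fit test with 2 phenotype classes has df = 2 − 1 = 1.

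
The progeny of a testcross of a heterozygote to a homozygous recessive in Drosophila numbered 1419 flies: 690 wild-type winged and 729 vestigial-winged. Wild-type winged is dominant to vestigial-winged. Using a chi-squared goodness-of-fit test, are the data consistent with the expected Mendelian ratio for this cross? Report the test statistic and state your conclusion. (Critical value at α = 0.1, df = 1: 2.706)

1.072; consistent

A testcross of a heterozygote (Aa × aa) gives a 1:1 phenotypic ratio.
Under the 1:1 hypothesis (Σ ratio = 2, N = 1419):
  wild-type winged: 1419 × 1/2 = 709.5
  vestigial-winged: 1419 × 1/2 = 709.5
χ² = Σ (O − E)² / E
  wild-type winged: (690 − 709.5)² / 709.5 = 0.5359
  vestigial-winged: (729 − 709.5)² / 709.5 = 0.5359
χ² = 0.5359 + 0.5359 = 1.0718 ≈ 1.072
Degrees of freedom = 2 − 1 = 1; critical value at α = 0.1 is 2.706.
Since 1.072 < 2.706, we fail to reject the null hypothesis — the data are consistent with the 1:1 ratio.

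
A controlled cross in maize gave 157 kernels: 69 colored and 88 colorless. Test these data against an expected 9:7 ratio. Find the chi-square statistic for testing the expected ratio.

The 9:7 ratio has 16 parts, so with N = 157 the expected counts are:
  colored: 157 × 9/16 = 88.3125
  colorless: 157 × 7/16 = 68.6875
χ² = Σ (O − E)² / E
  colored: (69 − 88.3125)² / 88.3125 = 4.2233
  colorless: (88 − 68.6875)² / 68.6875 = 5.4300
χ² = 4.2233 + 5.4300 = 9.6533 ≈ 9.653

9.653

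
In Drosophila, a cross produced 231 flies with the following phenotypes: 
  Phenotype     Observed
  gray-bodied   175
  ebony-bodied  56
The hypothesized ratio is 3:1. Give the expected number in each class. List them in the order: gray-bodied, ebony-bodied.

Total ratio parts = 4. Expected numbers out of 231:
  gray-bodied: 231 × 3/4 = 173.25
  ebony-bodied: 231 × 1/4 = 57.75

173.25, 57.75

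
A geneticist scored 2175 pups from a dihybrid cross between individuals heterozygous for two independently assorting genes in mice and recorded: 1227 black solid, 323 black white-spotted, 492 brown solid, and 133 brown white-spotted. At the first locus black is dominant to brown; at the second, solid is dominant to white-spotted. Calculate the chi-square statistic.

A dihybrid F₂ with independent assortment and complete dominance at both loci gives a 9:3:3:1 phenotypic ratio.
Under the 9:3:3:1 hypothesis (Σ ratio = 16, N = 2175):
  black solid: 2175 × 9/16 = 1223.4375
  black white-spotted: 2175 × 3/16 = 407.8125
  brown solid: 2175 × 3/16 = 407.8125
  brown white-spotted: 2175 × 1/16 = 135.9375
χ² = Σ (O − E)² / E
  black solid: (1227 − 1223.4375)² / 1223.4375 = 0.0104
  black white-spotted: (323 − 407.8125)² / 407.8125 = 17.6384
  brown solid: (492 − 407.8125)² / 407.8125 = 17.3794
  brown white-spotted: (133 − 135.9375)² / 135.9375 = 0.0635
χ² = 0.0104 + 17.6384 + 17.3794 + 0.0635 = 35.0917 ≈ 35.092

35.092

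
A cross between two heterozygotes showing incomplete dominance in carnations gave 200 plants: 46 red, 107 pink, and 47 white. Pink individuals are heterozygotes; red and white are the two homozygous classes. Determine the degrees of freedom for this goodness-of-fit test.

2

With incomplete dominance, a heterozygote × heterozygote cross gives a 1:2:1 phenotypic ratio.
A goodness-of-fit test with 3 phenotype classes has df = 3 − 1 = 2.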